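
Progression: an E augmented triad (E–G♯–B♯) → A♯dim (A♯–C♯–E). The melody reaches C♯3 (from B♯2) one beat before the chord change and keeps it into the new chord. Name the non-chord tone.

The harmony at that moment is E augmented triad (E, G♯, B♯); C♯3 is not a chord tone.
It is approached by step up from B♯2 and then sustained as the same pitch into the next harmony.
Arriving early and becoming a chord tone when the harmony changes — an anticipation.

C♯3 is an anticipation.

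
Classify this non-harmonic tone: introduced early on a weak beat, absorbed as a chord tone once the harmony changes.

Anticipation.

Approach: ahead of the chord change (typically by step), so it is dissonant against the current harmony. Departure: none — the same pitch is restated or held and is a chord tone of the new harmony.
Dissonant first, consonant once the harmony catches up: the note simply arrives early — an anticipation. (The reverse timing, consonant first and dissonant after the change, would be a suspension or retardation.)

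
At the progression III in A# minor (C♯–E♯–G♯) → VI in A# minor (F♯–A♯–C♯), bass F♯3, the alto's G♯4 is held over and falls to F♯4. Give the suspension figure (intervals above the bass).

9–8 suspension.

At the second chord the bass is F♯3. The suspended G♯4 lies a ninth above the bass; after resolving down by step to F♯4, the interval above the bass becomes an octave.
Suspension figures are named by those two intervals: 9–8.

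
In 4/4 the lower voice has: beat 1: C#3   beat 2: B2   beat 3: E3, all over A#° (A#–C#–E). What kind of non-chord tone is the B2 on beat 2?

Escape tone.

The harmony at that moment is A# diminished triad (A#, C#, E); B2 is not a chord tone.
It is approached by step down from C#3 and left by leap up to E3.
Step in, leap out, on a weak beat — an escape tone.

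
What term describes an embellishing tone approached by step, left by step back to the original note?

Neighbor tone.

Approach: by step. Departure: by step in the opposite direction, back to the starting pitch.
Stepwise on both sides but reversing to return to the same chord tone — a neighbor tone. (Had it continued onward in the same direction it would be a passing tone instead.)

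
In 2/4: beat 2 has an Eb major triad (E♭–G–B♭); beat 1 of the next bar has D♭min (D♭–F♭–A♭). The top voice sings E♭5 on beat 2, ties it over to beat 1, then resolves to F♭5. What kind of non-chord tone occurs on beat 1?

Retardation.

The harmony at that moment is D♭ minor triad (D♭, F♭, A♭); E♭5 is not a chord tone.
It is held over (the same pitch as the preceding E♭5) and left by step up to F♭5.
Held over from the previous chord and resolving up by step — a retardation.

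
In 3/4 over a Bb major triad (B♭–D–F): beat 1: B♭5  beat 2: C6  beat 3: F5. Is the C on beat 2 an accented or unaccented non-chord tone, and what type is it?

The harmony at that moment is B♭ major triad (B♭, D, F); C6 is not a chord tone.
It is approached by step up from B♭5 and left by leap down to F5.
Step in, leap out — an escape tone.
It falls on a weak beat, so it is unaccented.

Unaccented escape tone.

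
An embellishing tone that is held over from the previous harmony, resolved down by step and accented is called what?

Approach: by preparation — the pitch is first a chord tone, then held (tied or repeated) while the harmony changes under it. Departure: down by step. Metric position: strong.
A prepared dissonance that resolves downward by step — a suspension. (The same figure resolving upward would be a retardation.)

Suspension.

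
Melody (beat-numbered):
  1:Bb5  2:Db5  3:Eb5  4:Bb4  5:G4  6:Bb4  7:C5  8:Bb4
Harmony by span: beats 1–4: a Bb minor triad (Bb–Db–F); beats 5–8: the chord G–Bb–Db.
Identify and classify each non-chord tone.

Eb5 (beat 3) — escape tone; C5 (beat 7) — neighbor tone.

The harmony at that moment is Bb minor triad (Bb, Db, F); Eb5 is not a chord tone.
It is approached by step up from Db5 and left by leap down to Bb4.
Step in, leap out — an escape tone.
The harmony at that moment is G diminished triad (G, Bb, Db); C5 is not a chord tone.
It is approached by step up from Bb4 and left by step down to Bb4.
Step away and step back to the same note — a neighbor tone (upper neighbor).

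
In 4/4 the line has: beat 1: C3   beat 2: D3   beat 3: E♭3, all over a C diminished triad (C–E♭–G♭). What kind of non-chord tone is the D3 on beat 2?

The harmony at that moment is C diminished triad (C, E♭, G♭); D3 is not a chord tone.
It is approached by step up from C3 and left by step up to E♭3.
Step in, step out in the same direction — a passing tone.

Passing tone.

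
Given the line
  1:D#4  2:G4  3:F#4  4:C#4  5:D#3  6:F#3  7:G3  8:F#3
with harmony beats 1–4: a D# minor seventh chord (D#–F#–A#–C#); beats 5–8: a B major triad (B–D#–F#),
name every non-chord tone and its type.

The harmony at that moment is D# minor seventh chord (D#, F#, A#, C#); G4 is not a chord tone.
It is approached by leap up from D#4 and left by step down to F#4.
Leap in, step out — an appoggiatura.
The harmony at that moment is B major triad (B, D#, F#); G3 is not a chord tone.
It is approached by step up from F#3 and left by step down to F#3.
Step away and step back to the same note — a neighbor tone (upper neighbor).

G4 (beat 2) — appoggiatura; G3 (beat 7) — neighbor tone.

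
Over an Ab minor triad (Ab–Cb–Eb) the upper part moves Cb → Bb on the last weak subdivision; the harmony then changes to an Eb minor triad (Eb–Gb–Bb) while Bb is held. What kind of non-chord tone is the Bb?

The harmony at that moment is Ab minor triad (Ab, Cb, Eb); Bb is not a chord tone.
It is approached by step down from Cb and then sustained as the same pitch into the next harmony.
Arriving early and becoming a chord tone when the harmony changes — an anticipation.

Bb is an anticipation.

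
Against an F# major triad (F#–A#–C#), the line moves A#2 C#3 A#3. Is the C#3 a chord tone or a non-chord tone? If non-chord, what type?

Chord tone (the fifth of F# major triad).

F# major triad contains F#, A#, C#; C# is the fifth, so it is a chord tone.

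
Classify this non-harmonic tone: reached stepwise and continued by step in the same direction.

Passing tone.

Approach: by step. Departure: by step, continuing in the same direction.
Stepwise on both sides with no change of direction means the note fills in the space between two different chord tones — a passing tone. (Had it turned back to its starting note it would be a neighbor tone instead.)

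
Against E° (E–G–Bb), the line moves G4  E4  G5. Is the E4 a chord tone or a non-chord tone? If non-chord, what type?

Chord tone (the root of E diminished triad).

E diminished triad contains E, G, Bb; E is the root, so it is a chord tone.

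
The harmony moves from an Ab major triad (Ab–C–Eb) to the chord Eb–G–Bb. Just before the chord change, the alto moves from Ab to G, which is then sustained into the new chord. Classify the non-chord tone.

G is an anticipation.

The harmony at that moment is Ab major triad (Ab, C, Eb); G is not a chord tone.
It is approached by step down from Ab and then sustained as the same pitch into the next harmony.
Arriving early and becoming a chord tone when the harmony changes — an anticipation.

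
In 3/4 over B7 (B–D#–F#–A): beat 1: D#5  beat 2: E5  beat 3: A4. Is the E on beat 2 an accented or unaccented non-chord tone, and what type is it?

The harmony at that moment is B dominant seventh chord (B, D#, F#, A); E5 is not a chord tone.
It is approached by step up from D#5 and left by leap down to A4.
Step in, leap out — an escape tone.
It falls on a weak beat, so it is unaccented.

Unaccented escape tone.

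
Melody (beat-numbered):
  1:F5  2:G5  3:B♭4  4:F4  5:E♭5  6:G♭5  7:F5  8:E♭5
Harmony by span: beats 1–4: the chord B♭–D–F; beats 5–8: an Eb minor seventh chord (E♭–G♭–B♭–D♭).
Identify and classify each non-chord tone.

G5 (beat 2) — escape tone; F5 (beat 7) — passing tone.

The harmony at that moment is B♭ major triad (B♭, D, F); G5 is not a chord tone.
It is approached by step up from F5 and left by leap down to B♭4.
Step in, leap out — an escape tone.
The harmony at that moment is E♭ minor seventh chord (E♭, G♭, B♭, D♭); F5 is not a chord tone.
It is approached by step down from G♭5 and left by step down to E♭5.
Step in, step out in the same direction — a passing tone.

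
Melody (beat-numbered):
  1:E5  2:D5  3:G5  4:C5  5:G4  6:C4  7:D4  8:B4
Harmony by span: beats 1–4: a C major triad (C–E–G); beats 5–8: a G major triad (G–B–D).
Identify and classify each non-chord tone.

D5 (beat 2) — escape tone; C4 (beat 6) — appoggiatura.

The harmony at that moment is C major triad (C, E, G); D5 is not a chord tone.
It is approached by step down from E5 and left by leap up to G5.
Step in, leap out — an escape tone.
The harmony at that moment is G major triad (G, B, D); C4 is not a chord tone.
It is approached by leap down from G4 and left by step up to D4.
Leap in, step out — an appoggiatura.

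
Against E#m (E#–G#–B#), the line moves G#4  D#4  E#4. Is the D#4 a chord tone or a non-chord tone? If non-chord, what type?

The harmony at that moment is E# minor triad (E#, G#, B#); D#4 is not a chord tone.
It is approached by leap down from G#4 and left by step up to E#4.
Leap in, step out — an appoggiatura.

Non-chord tone — an appoggiatura.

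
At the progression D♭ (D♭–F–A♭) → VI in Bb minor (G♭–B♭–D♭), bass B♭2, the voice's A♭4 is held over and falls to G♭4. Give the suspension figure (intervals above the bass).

At the second chord the bass is B♭2. The suspended A♭4 lies a seventh above the bass; after resolving down by step to G♭4, the interval above the bass becomes a sixth.
Suspension figures are named by those two intervals: 7–6.

7–6 suspension.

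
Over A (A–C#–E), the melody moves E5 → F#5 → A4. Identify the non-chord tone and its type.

The harmony at that moment is A major triad (A, C#, E); F#5 is not a chord tone.
It is approached by step up from E5 and left by leap down to A4.
Step in, leap out — an escape tone.

F#5 is an escape tone.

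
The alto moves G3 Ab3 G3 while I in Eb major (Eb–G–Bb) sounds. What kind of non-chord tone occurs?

The harmony at that moment is Eb major triad (Eb, G, Bb); Ab3 is not a chord tone.
It is approached by step up from G3 and left by step down to G3.
Step away and step back to the same note — a neighbor tone (upper neighbor).

Ab3 is a neighbor tone.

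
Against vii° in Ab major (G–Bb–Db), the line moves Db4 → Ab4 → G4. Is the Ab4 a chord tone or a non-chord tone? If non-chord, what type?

The harmony at that moment is G diminished triad (G, Bb, Db); Ab4 is not a chord tone.
It is approached by leap up from Db4 and left by step down to G4.
Leap in, step out — an appoggiatura.

Non-chord tone — an appoggiatura.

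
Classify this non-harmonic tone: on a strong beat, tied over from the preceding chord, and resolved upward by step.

Retardation.

Approach: by preparation — the pitch is first a chord tone, then held (tied or repeated) while the harmony changes under it. Departure: up by step. Metric position: strong.
A prepared dissonance that resolves upward by step — a retardation. (The same figure resolving downward would be a suspension.)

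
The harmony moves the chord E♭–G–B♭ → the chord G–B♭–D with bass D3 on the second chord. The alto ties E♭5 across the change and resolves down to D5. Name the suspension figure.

At the second chord the bass is D3. The suspended E♭5 lies a ninth above the bass; after resolving down by step to D5, the interval above the bass becomes an octave.
Suspension figures are named by those two intervals: 9–8.

9–8 suspension.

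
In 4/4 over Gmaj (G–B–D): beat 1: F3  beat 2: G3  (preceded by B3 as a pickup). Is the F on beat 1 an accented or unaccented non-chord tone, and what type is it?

Accented appoggiatura.

The harmony at that moment is G major triad (G, B, D); F3 is not a chord tone.
It is approached by leap down from B3 and left by step up to G3.
Leap in, step out — an appoggiatura.
It falls on the downbeat, so it is accented.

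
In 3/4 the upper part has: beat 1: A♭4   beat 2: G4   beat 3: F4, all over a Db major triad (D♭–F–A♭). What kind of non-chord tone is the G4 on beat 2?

Passing tone.

The harmony at that moment is D♭ major triad (D♭, F, A♭); G4 is not a chord tone.
It is approached by step down from A♭4 and left by step down to F4.
Step in, step out in the same direction — a passing tone.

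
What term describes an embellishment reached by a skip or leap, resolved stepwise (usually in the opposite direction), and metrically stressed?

Approach: by leap. Departure: by step. Metric position: strong.
Leap in, step out, in a metrically strong position — an appoggiatura. (It is the mirror image of the escape tone, which steps in and leaps out from a weak position.)

Appoggiatura.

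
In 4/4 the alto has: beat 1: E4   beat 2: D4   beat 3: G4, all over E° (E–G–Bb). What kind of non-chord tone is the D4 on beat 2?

The harmony at that moment is E diminished triad (E, G, Bb); D4 is not a chord tone.
It is approached by step down from E4 and left by leap up to G4.
Step in, leap out, on a weak beat — an escape tone.

Escape tone.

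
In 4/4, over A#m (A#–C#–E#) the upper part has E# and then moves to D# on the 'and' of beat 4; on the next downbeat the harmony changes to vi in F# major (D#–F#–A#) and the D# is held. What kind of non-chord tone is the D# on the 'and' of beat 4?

The harmony at that moment is A# minor triad (A#, C#, E#); D# is not a chord tone.
It is approached by step down from E# and then sustained as the same pitch into the next harmony.
Arriving early and becoming a chord tone when the harmony changes — an anticipation.

Anticipation.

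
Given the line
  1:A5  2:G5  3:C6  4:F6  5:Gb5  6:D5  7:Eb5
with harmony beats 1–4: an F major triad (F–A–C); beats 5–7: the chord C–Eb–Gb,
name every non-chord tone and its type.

G5 (beat 2) — escape tone; D5 (beat 6) — appoggiatura.

The harmony at that moment is F major triad (F, A, C); G5 is not a chord tone.
It is approached by step down from A5 and left by leap up to C6.
Step in, leap out — an escape tone.
The harmony at that moment is C diminished triad (C, Eb, Gb); D5 is not a chord tone.
It is approached by leap down from Gb5 and left by step up to Eb5.
Leap in, step out — an appoggiatura.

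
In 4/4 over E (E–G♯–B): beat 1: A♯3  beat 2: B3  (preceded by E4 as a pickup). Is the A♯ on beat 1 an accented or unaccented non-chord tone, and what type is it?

Accented appoggiatura.

The harmony at that moment is E major triad (E, G♯, B); A♯3 is not a chord tone.
It is approached by leap down from E4 and left by step up to B3.
Leap in, step out — an appoggiatura.
It falls on the downbeat, so it is accented.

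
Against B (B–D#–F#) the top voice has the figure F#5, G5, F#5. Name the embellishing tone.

G5 is a neighbor tone.

The harmony at that moment is B major triad (B, D#, F#); G5 is not a chord tone.
It is approached by step up from F#5 and left by step down to F#5.
Step away and step back to the same note — a neighbor tone (upper neighbor).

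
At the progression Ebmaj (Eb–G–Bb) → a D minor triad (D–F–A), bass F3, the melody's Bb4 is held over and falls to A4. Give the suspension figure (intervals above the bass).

At the second chord the bass is F3. The suspended Bb4 lies a fourth above the bass; after resolving down by step to A4, the interval above the bass becomes a third.
Suspension figures are named by those two intervals: 4–3.

4–3 suspension.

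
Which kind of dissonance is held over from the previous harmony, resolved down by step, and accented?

Suspension.

Approach: by preparation — the pitch is first a chord tone, then held (tied or repeated) while the harmony changes under it. Departure: down by step. Metric position: strong.
A prepared dissonance that resolves downward by step — a suspension. (The same figure resolving upward would be a retardation.)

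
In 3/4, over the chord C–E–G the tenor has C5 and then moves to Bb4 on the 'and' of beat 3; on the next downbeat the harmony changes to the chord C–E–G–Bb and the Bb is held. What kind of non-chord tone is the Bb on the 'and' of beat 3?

The harmony at that moment is C major triad (C, E, G); Bb4 is not a chord tone.
It is approached by step down from C5 and then sustained as the same pitch into the next harmony.
Arriving early and becoming a chord tone when the harmony changes — an anticipation.

Anticipation.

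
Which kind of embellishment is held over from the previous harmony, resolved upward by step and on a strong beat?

Retardation.

Approach: by preparation — the pitch is first a chord tone, then held (tied or repeated) while the harmony changes under it. Departure: up by step. Metric position: strong.
A prepared dissonance that resolves upward by step — a retardation. (The same figure resolving downward would be a suspension.)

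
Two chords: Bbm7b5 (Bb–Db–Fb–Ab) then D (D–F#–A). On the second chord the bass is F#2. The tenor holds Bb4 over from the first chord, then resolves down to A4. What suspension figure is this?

4–3 suspension.

At the second chord the bass is F#2. The suspended Bb4 lies a fourth above the bass; after resolving down by step to A4, the interval above the bass becomes a third.
Suspension figures are named by those two intervals: 4–3.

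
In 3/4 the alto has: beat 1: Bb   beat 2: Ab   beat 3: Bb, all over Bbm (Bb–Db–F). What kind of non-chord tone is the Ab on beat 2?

Lower neighbor tone.

The harmony at that moment is Bb minor triad (Bb, Db, F); Ab is not a chord tone.
It is approached by step down from Bb and left by step up to Bb.
Step away and step back to the same note — a neighbor tone (lower neighbor).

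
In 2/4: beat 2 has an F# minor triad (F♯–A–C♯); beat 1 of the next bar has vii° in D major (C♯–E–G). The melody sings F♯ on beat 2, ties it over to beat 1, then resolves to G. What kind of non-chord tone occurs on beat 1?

The harmony at that moment is C♯ diminished triad (C♯, E, G); F♯ is not a chord tone.
It is held over (the same pitch as the preceding F♯) and left by step up to G.
Held over from the previous chord and resolving up by step — a retardation.

Retardation.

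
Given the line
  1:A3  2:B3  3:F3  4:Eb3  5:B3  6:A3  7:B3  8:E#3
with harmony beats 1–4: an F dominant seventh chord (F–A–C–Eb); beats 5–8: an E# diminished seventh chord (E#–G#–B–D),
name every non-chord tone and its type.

The harmony at that moment is F dominant seventh chord (F, A, C, Eb); B3 is not a chord tone.
It is approached by step up from A3 and left by leap down to F3.
Step in, leap out — an escape tone.
The harmony at that moment is E# diminished seventh chord (E#, G#, B, D); A3 is not a chord tone.
It is approached by step down from B3 and left by step up to B3.
Step away and step back to the same note — a neighbor tone (lower neighbor).

B3 (beat 2) — escape tone; A3 (beat 6) — neighbor tone.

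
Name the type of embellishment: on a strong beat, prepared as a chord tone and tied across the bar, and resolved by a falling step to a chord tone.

Approach: by preparation — the pitch is first a chord tone, then held (tied or repeated) while the harmony changes under it. Departure: down by step. Metric position: strong.
A prepared dissonance that resolves downward by step — a suspension. (The same figure resolving upward would be a retardation.)

Suspension.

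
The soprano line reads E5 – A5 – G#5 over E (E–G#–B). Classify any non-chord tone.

A5 is an appoggiatura.

The harmony at that moment is E major triad (E, G#, B); A5 is not a chord tone.
It is approached by leap up from E5 and left by step down to G#5.
Leap in, step out — an appoggiatura.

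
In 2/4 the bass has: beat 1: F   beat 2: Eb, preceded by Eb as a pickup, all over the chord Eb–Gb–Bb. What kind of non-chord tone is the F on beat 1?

The harmony at that moment is Eb minor triad (Eb, Gb, Bb); F is not a chord tone.
It is approached by step up from Eb and left by step down to Eb.
Step away and step back to the same note — a neighbor tone (upper neighbor).

Upper neighbor tone.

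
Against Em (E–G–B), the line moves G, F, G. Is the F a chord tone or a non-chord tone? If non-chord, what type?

The harmony at that moment is E minor triad (E, G, B); F is not a chord tone.
It is approached by step down from G and left by step up to G.
Step away and step back to the same note — a neighbor tone (lower neighbor).

Non-chord tone — a neighbor tone.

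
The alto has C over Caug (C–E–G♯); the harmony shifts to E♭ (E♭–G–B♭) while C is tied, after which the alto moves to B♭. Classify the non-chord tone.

C is a suspension.

The harmony at that moment is E♭ major triad (E♭, G, B♭); C is not a chord tone.
It is held over (the same pitch as the preceding C) and left by step down to B♭.
Held over from the previous chord and resolving down by step — a suspension.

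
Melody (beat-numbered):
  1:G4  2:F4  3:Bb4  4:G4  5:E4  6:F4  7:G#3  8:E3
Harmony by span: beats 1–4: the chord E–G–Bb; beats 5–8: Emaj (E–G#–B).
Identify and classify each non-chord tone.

The harmony at that moment is E diminished triad (E, G, Bb); F4 is not a chord tone.
It is approached by step down from G4 and left by leap up to Bb4.
Step in, leap out — an escape tone.
The harmony at that moment is E major triad (E, G#, B); F4 is not a chord tone.
It is approached by step up from E4 and left by leap down to G#3.
Step in, leap out — an escape tone.

F4 (beat 2) — escape tone; F4 (beat 6) — escape tone.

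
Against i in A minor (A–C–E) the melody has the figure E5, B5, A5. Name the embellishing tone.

The harmony at that moment is A minor triad (A, C, E); B5 is not a chord tone.
It is approached by leap up from E5 and left by step down to A5.
Leap in, step out — an appoggiatura.

B5 is an appoggiatura.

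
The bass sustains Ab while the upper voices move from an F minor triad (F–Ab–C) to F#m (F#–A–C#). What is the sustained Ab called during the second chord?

The harmony at that moment is F# minor triad (F#, A, C#); Ab is not a chord tone.
It is held over (the same pitch as the preceding Ab) and then sustained as the same pitch into the next harmony.
Sustained through a change of harmony — a pedal tone.

Pedal tone (pedal point).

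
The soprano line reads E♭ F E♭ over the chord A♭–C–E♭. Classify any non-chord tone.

F is a neighbor tone.

The harmony at that moment is A♭ major triad (A♭, C, E♭); F is not a chord tone.
It is approached by step up from E♭ and left by step down to E♭.
Step away and step back to the same note — a neighbor tone (upper neighbor).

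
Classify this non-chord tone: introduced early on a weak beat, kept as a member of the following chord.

Approach: ahead of the chord change (typically by step), so it is dissonant against the current harmony. Departure: none — the same pitch is restated or held and is a chord tone of the new harmony.
Dissonant first, consonant once the harmony catches up: the note simply arrives early — an anticipation. (The reverse timing, consonant first and dissonant after the change, would be a suspension or retardation.)

Anticipation.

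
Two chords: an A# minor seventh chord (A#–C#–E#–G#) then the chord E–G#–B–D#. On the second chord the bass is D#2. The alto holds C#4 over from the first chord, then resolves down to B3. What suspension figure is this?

At the second chord the bass is D#2. The suspended C#4 lies a seventh above the bass; after resolving down by step to B3, the interval above the bass becomes a sixth.
Suspension figures are named by those two intervals: 7–6.

7–6 suspension.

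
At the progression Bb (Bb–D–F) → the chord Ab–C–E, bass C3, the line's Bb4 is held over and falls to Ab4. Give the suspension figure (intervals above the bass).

At the second chord the bass is C3. The suspended Bb4 lies a seventh above the bass; after resolving down by step to Ab4, the interval above the bass becomes a sixth.
Suspension figures are named by those two intervals: 7–6.

7–6 suspension.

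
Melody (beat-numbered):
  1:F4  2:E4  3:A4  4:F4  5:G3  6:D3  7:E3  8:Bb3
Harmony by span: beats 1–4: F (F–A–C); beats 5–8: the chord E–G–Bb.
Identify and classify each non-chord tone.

The harmony at that moment is F major triad (F, A, C); E4 is not a chord tone.
It is approached by step down from F4 and left by leap up to A4.
Step in, leap out — an escape tone.
The harmony at that moment is E diminished triad (E, G, Bb); D3 is not a chord tone.
It is approached by leap down from G3 and left by step up to E3.
Leap in, step out — an appoggiatura.

E4 (beat 2) — escape tone; D3 (beat 6) — appoggiatura.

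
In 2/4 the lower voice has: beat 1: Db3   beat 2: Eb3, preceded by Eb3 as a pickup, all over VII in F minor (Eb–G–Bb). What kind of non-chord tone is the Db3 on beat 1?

Lower neighbor tone.

The harmony at that moment is Eb major triad (Eb, G, Bb); Db3 is not a chord tone.
It is approached by step down from Eb3 and left by step up to Eb3.
Step away and step back to the same note — a neighbor tone (lower neighbor).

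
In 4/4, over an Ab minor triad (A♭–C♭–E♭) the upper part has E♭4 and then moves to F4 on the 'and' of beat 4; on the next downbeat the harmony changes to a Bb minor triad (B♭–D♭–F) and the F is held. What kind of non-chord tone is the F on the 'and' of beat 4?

The harmony at that moment is A♭ minor triad (A♭, C♭, E♭); F4 is not a chord tone.
It is approached by step up from E♭4 and then sustained as the same pitch into the next harmony.
Arriving early and becoming a chord tone when the harmony changes — an anticipation.

Anticipation.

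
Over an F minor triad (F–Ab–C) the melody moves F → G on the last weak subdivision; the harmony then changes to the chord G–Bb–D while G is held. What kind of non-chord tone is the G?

The harmony at that moment is F minor triad (F, Ab, C); G is not a chord tone.
It is approached by step up from F and then sustained as the same pitch into the next harmony.
Arriving early and becoming a chord tone when the harmony changes — an anticipation.

G is an anticipation.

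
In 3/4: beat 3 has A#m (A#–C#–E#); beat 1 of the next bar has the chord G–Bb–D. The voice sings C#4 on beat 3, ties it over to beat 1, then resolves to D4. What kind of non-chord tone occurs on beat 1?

Retardation.

The harmony at that moment is G minor triad (G, Bb, D); C#4 is not a chord tone.
It is held over (the same pitch as the preceding C#4) and left by step up to D4.
Held over from the previous chord and resolving up by step — a retardation.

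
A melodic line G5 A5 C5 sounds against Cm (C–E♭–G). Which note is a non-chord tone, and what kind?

A5 is an escape tone.

The harmony at that moment is C minor triad (C, E♭, G); A5 is not a chord tone.
It is approached by step up from G5 and left by leap down to C5.
Step in, leap out — an escape tone.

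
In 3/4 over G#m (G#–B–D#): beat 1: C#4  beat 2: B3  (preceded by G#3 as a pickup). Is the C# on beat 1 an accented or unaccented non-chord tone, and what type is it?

Accented appoggiatura.

The harmony at that moment is G# minor triad (G#, B, D#); C#4 is not a chord tone.
It is approached by leap up from G#3 and left by step down to B3.
Leap in, step out — an appoggiatura.
It falls on the downbeat, so it is accented.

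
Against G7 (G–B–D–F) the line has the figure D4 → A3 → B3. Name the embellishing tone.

A3 is an appoggiatura.

The harmony at that moment is G dominant seventh chord (G, B, D, F); A3 is not a chord tone.
It is approached by leap down from D4 and left by step up to B3.
Leap in, step out — an appoggiatura.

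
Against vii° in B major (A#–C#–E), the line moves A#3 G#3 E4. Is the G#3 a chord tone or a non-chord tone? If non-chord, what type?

Non-chord tone — an escape tone.

The harmony at that moment is A# diminished triad (A#, C#, E); G#3 is not a chord tone.
It is approached by step down from A#3 and left by leap up to E4.
Step in, leap out — an escape tone.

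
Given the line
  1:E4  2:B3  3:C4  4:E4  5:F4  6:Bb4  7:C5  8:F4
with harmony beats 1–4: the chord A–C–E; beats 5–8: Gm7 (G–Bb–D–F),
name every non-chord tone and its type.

The harmony at that moment is A minor triad (A, C, E); B3 is not a chord tone.
It is approached by leap down from E4 and left by step up to C4.
Leap in, step out — an appoggiatura.
The harmony at that moment is G minor seventh chord (G, Bb, D, F); C5 is not a chord tone.
It is approached by step up from Bb4 and left by leap down to F4.
Step in, leap out — an escape tone.

B3 (beat 2) — appoggiatura; C5 (beat 7) — escape tone.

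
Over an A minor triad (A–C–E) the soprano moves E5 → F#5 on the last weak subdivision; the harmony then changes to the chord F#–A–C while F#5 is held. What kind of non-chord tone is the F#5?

The harmony at that moment is A minor triad (A, C, E); F#5 is not a chord tone.
It is approached by step up from E5 and then sustained as the same pitch into the next harmony.
Arriving early and becoming a chord tone when the harmony changes — an anticipation.

F#5 is an anticipation.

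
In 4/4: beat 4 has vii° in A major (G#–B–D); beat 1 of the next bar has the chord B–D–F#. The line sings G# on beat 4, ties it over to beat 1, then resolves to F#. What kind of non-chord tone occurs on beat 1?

The harmony at that moment is B minor triad (B, D, F#); G# is not a chord tone.
It is held over (the same pitch as the preceding G#) and left by step down to F#.
Held over from the previous chord and resolving down by step — a suspension.

Suspension.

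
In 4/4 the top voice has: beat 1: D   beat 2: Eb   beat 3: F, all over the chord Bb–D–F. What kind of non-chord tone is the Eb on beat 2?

The harmony at that moment is Bb major triad (Bb, D, F); Eb is not a chord tone.
It is approached by step up from D and left by step up to F.
Step in, step out in the same direction — a passing tone.

Passing tone.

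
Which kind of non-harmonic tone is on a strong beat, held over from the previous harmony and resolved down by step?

Suspension.

Approach: by preparation — the pitch is first a chord tone, then held (tied or repeated) while the harmony changes under it. Departure: down by step. Metric position: strong.
A prepared dissonance that resolves downward by step — a suspension. (The same figure resolving upward would be a retardation.)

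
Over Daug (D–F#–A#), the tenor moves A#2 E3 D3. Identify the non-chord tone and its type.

E3 is an appoggiatura.

The harmony at that moment is D augmented triad (D, F#, A#); E3 is not a chord tone.
It is approached by leap up from A#2 and left by step down to D3.
Leap in, step out — an appoggiatura.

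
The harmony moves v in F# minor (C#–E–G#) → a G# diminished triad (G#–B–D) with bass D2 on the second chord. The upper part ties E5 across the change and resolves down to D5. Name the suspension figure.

At the second chord the bass is D2. The suspended E5 lies a ninth above the bass; after resolving down by step to D5, the interval above the bass becomes an octave.
Suspension figures are named by those two intervals: 9–8.

9–8 suspension.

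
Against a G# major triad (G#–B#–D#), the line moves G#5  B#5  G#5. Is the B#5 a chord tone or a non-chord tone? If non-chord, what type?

G# major triad contains G#, B#, D#; B# is the third, so it is a chord tone.

Chord tone (the third of G# major triad).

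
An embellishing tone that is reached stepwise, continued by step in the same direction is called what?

Passing tone.

Approach: by step. Departure: by step, continuing in the same direction.
Stepwise on both sides with no change of direction means the note fills in the space between two different chord tones — a passing tone. (Had it turned back to its starting note it would be a neighbor tone instead.)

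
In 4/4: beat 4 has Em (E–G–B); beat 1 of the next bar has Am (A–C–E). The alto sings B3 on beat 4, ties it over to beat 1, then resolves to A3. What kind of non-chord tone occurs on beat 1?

The harmony at that moment is A minor triad (A, C, E); B3 is not a chord tone.
It is held over (the same pitch as the preceding B3) and left by step down to A3.
Held over from the previous chord and resolving down by step — a suspension.

Suspension.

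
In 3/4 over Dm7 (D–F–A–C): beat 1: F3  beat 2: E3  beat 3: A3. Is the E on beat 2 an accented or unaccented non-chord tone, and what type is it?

The harmony at that moment is D minor seventh chord (D, F, A, C); E3 is not a chord tone.
It is approached by step down from F3 and left by leap up to A3.
Step in, leap out — an escape tone.
It falls on a weak beat, so it is unaccented.

Unaccented escape tone.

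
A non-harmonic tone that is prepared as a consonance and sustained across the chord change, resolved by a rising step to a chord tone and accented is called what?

Retardation.

Approach: by preparation — the pitch is first a chord tone, then held (tied or repeated) while the harmony changes under it. Departure: up by step. Metric position: strong.
A prepared dissonance that resolves upward by step — a retardation. (The same figure resolving downward would be a suspension.)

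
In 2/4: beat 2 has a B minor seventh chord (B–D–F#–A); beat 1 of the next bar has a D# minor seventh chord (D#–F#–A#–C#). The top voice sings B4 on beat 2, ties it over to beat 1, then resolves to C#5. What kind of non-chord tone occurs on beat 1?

The harmony at that moment is D# minor seventh chord (D#, F#, A#, C#); B4 is not a chord tone.
It is held over (the same pitch as the preceding B4) and left by step up to C#5.
Held over from the previous chord and resolving up by step — a retardation.

Retardation.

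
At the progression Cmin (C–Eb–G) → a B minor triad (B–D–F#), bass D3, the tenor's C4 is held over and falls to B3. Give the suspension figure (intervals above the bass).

7–6 suspension.

At the second chord the bass is D3. The suspended C4 lies a seventh above the bass; after resolving down by step to B3, the interval above the bass becomes a sixth.
Suspension figures are named by those two intervals: 7–6.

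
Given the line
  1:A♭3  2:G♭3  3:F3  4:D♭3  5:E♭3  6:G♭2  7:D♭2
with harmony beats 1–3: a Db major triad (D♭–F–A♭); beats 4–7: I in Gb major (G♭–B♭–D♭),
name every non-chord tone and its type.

G♭3 (beat 2) — passing tone; E♭3 (beat 5) — escape tone.

The harmony at that moment is D♭ major triad (D♭, F, A♭); G♭3 is not a chord tone.
It is approached by step down from A♭3 and left by step down to F3.
Step in, step out in the same direction — a passing tone.
The harmony at that moment is G♭ major triad (G♭, B♭, D♭); E♭3 is not a chord tone.
It is approached by step up from D♭3 and left by leap down to G♭2.
Step in, leap out — an escape tone.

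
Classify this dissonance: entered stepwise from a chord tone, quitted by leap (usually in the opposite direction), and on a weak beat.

Escape tone.

Approach: by step. Departure: by leap. Metric position: weak.
Step in, leap out, from a weak position — an escape tone (échappée). (It is the mirror image of the appoggiatura, which leaps in and steps out on a strong beat.)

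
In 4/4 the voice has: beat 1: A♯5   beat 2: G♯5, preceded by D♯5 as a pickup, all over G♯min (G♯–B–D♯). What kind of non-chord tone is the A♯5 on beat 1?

Appoggiatura.

The harmony at that moment is G♯ minor triad (G♯, B, D♯); A♯5 is not a chord tone.
It is approached by leap up from D♯5 and left by step down to G♯5.
Leap in, step out, metrically accented — an appoggiatura.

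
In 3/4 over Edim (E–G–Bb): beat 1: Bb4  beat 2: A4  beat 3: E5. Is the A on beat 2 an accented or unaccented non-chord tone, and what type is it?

The harmony at that moment is E diminished triad (E, G, Bb); A4 is not a chord tone.
It is approached by step down from Bb4 and left by leap up to E5.
Step in, leap out — an escape tone.
It falls on a weak beat, so it is unaccented.

Unaccented escape tone.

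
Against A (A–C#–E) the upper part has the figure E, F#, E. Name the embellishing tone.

F# is a neighbor tone.

The harmony at that moment is A major triad (A, C#, E); F# is not a chord tone.
It is approached by step up from E and left by step down to E.
Step away and step back to the same note — a neighbor tone (upper neighbor).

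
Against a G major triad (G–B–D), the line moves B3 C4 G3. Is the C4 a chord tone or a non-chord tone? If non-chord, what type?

Non-chord tone — an escape tone.

The harmony at that moment is G major triad (G, B, D); C4 is not a chord tone.
It is approached by step up from B3 and left by leap down to G3.
Step in, leap out — an escape tone.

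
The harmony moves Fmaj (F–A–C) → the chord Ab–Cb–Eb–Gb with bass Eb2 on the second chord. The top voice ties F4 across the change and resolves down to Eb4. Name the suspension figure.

At the second chord the bass is Eb2. The suspended F4 lies a ninth above the bass; after resolving down by step to Eb4, the interval above the bass becomes an octave.
Suspension figures are named by those two intervals: 9–8.

9–8 suspension.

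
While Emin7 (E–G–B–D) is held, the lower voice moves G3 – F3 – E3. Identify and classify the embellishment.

The harmony at that moment is E minor seventh chord (E, G, B, D); F3 is not a chord tone.
It is approached by step down from G3 and left by step down to E3.
Step in, step out in the same direction — a passing tone.

F3 is a passing tone.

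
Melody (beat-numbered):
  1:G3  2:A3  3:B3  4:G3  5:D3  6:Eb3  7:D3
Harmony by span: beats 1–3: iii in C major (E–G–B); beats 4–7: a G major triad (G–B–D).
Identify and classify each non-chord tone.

The harmony at that moment is E minor triad (E, G, B); A3 is not a chord tone.
It is approached by step up from G3 and left by step up to B3.
Step in, step out in the same direction — a passing tone.
The harmony at that moment is G major triad (G, B, D); Eb3 is not a chord tone.
It is approached by step up from D3 and left by step down to D3.
Step away and step back to the same note — a neighbor tone (upper neighbor).

A3 (beat 2) — passing tone; Eb3 (beat 6) — neighbor tone.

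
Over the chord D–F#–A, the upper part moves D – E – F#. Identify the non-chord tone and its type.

The harmony at that moment is D major triad (D, F#, A); E is not a chord tone.
It is approached by step up from D and left by step up to F#.
Step in, step out in the same direction — a passing tone.

E is a passing tone.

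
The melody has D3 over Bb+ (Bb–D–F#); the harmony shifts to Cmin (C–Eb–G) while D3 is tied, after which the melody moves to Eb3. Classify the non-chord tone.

The harmony at that moment is C minor triad (C, Eb, G); D3 is not a chord tone.
It is held over (the same pitch as the preceding D3) and left by step up to Eb3.
Held over from the previous chord and resolving up by step — a retardation.

D3 is a retardation.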